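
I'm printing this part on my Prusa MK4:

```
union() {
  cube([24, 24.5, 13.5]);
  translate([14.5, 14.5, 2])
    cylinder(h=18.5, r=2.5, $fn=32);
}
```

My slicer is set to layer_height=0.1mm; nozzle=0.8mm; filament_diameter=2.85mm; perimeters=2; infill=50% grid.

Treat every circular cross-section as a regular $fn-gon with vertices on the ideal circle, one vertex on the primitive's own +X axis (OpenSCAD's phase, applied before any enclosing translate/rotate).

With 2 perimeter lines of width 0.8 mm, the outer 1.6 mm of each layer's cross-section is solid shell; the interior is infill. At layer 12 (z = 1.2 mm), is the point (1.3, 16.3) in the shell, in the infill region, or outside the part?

shell

At z = 1.2 mm: the cube (footprint 24×24.5) is included at this height; the cylinder at (14.5, 14.5) is not intersected at this z (z outside [2, 20.5]); Taking the union: only the 24×24.5 cube is present, so the union is just that shape — 1 connected region. Overall, the cross-section is a single solid region. The nearest boundary edge runs (0.00, 24.50)→(0.00, 0.00); distance from the point to it = 1.30 mm. The point is inside the cross-section, 1.30 mm from the nearest boundary — within the 1.6 mm shell band (2 × 0.8).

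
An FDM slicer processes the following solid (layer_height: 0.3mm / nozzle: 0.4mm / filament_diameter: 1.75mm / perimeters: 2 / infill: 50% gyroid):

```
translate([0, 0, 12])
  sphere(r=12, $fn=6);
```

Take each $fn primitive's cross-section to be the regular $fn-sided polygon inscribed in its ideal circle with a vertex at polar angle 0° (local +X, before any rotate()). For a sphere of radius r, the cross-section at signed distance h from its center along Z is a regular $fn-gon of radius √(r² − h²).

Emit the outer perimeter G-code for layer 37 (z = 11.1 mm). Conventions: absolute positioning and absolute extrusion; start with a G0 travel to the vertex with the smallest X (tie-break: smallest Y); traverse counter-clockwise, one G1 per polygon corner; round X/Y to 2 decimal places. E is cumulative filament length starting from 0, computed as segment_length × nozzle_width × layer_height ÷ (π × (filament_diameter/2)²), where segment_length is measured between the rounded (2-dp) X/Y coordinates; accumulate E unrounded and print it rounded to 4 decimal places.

G0 X-11.97 Y0.00 Z11.10
G1 X-5.98 Y-10.36 E0.5970
G1 X5.98 Y-10.36 E1.1937
G1 X11.97 Y0.00 E1.7908
G1 X5.98 Y10.36 E2.3878
G1 X-5.98 Y10.36 E2.9845
G1 X-11.97 Y0.00 E3.5815

At z = 11.1 mm: the r=12 sphere slices to a regular 6-gon of circumradius 11.966 (√(r²−h²) with h=0.9 from center). The outline is a single polygon with 6 vertices. Extrusion per mm of travel: 0.4 × 0.3 / (π × 0.875²) = 0.049890. Accumulating E over each segment gives final E = 3.5815.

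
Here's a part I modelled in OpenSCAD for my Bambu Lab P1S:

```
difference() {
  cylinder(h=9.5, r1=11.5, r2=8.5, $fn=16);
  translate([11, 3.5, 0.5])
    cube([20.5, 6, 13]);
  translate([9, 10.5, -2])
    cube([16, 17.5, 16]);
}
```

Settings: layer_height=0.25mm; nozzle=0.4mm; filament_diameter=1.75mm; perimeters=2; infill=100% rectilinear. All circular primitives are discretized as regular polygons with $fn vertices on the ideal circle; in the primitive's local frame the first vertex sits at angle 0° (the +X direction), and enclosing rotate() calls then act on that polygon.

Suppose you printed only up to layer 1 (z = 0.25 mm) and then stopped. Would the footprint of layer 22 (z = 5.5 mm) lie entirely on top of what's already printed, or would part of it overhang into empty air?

Compare the two slices. At z = 0.25: the cone: at t=0.026 of its height the radius interpolates to r₁+(r₂−r₁)t = 11.421, giving a regular 16-gon of that circumradius (area = (16/2)·11.421²·sin(360°/16) = 399.34 mm²); the cube at (11, 3.5) does not reach this height (z outside [0.5, 13.5]); the 16×17.5 cube at (9, 10.5) contributes its full rectangle (area 280.00 mm²); After the difference (first − rest): starting from the cone (399.34 mm²), the 16×17.5 cube at (9, 10.5) misses the remaining region (no effect) — area = 399.34 mm². At z = 5.5: the cone (r1=11.5→r2=8.5) has section circumradius 9.763 here — a regular 16-gon (area = (16/2)·9.763²·sin(360°/16) = 291.82 mm²); the 20.5×6 cube at (11, 3.5) contributes its full rectangle (area 123.00 mm²); the 16×17.5 cube at (9, 10.5) contributes its full rectangle (area 280.00 mm²); After the difference (first − rest): starting from the cone (291.82 mm²), the 20.5×6 cube at (11, 3.5) misses the remaining region (no effect); the 16×17.5 cube at (9, 10.5) misses the remaining region (no effect) — area = 291.82 mm². Checking containment: the cross-section at z = 5.5 is a subset of the cross-section at z = 0.25.

entirely on top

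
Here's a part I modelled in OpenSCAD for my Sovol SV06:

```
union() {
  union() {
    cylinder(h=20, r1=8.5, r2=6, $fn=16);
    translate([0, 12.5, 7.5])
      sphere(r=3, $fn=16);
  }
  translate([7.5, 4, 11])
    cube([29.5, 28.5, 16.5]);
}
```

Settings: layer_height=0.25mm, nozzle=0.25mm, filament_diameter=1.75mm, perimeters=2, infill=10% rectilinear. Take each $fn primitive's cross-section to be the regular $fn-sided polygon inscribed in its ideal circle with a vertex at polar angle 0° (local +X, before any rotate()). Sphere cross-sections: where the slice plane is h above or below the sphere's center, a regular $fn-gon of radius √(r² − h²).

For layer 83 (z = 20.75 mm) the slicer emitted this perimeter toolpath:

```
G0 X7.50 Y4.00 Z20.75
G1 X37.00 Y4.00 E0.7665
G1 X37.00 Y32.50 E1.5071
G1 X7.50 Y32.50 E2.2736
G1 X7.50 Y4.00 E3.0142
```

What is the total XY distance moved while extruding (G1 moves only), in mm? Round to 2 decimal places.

Sum the Euclidean lengths of each G1 segment: total = 116.00 mm.

116.00 mm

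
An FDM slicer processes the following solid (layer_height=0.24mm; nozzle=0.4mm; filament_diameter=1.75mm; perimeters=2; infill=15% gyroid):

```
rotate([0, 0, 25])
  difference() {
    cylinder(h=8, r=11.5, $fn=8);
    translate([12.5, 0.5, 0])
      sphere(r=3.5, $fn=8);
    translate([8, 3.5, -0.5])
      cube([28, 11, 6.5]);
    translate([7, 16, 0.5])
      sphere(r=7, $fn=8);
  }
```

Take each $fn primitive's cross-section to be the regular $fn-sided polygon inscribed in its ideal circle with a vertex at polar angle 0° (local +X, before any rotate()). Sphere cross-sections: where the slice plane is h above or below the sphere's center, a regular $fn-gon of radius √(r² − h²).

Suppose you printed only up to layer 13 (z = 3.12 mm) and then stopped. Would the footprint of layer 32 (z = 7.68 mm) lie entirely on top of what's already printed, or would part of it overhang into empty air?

Compare the two slices. At z = 3.12: the cylinder: section is a regular 8-gon, circumradius r=11.5 (area = (8/2)·11.500²·sin(360°/8) = 374.06 mm²); the r=3.5 sphere at (12.5, 0.5) slices to a regular 8-gon of circumradius 1.586 (√(r²−h²) with h=3.12 from center) (area = (8/2)·1.586²·sin(360°/8) = 7.12 mm²); the 28×11 cube at (8, 3.5) contributes its full rectangle (area 308.00 mm²); the r=7 sphere at (7, 16) slices to a regular 8-gon of circumradius 6.491 (√(r²−h²) with h=2.62 from center) (area = (8/2)·6.491²·sin(360°/8) = 119.18 mm²); Taking the first minus the rest: starting from the r=11.5 cylinder (374.06 mm²), the r=3.5 sphere at (12.5, 0.5) partially overlaps it — only the 0.36 mm² overlap (of its 7.12 mm²) is removed, clipping the outline; the 28×11 cube at (8, 3.5) partially overlaps it — only the 5.06 mm² overlap (of its 308.00 mm²) is removed, clipping the outline; the r=7 sphere at (7, 16) misses the remaining region (no effect) — area = 368.64 mm²; (rotated 25° about Z; rotation is an isometry so areas/perimeters/island counts are preserved). At z = 7.68: the r=11.5 cylinder contributes a regular 8-gon of circumradius 11.5 (area = (8/2)·11.500²·sin(360°/8) = 374.06 mm²); the sphere at (12.5, 0.5) is absent (|z−center|=7.680 > r=3.5); the cube at (8, 3.5) is not intersected at this z (z outside [-0.5, 6]); the sphere at (7, 16) is absent (|z−center|=7.180 > r=7); After the difference (first − rest): none of the subtracted shapes is present at this height, so the r=11.5 cylinder is unchanged — area = 374.06 mm²; (rotated 25° about Z; rotation is an isometry so areas/perimeters/island counts are preserved). Checking containment: at z = 7.68 the cross-section extends beyond the z = 3.12 cross-section by about 5.42 mm².

part overhangs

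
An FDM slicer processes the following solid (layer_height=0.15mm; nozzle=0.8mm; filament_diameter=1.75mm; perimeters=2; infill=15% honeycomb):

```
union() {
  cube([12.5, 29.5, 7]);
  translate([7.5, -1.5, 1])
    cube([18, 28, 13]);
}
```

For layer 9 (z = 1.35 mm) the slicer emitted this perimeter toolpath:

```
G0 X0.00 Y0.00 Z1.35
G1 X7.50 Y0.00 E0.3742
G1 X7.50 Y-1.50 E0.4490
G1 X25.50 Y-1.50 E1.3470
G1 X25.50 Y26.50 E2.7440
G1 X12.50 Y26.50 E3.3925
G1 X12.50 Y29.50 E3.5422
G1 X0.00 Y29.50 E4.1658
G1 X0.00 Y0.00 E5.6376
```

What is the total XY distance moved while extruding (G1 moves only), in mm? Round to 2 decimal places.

113.00 mm

Sum the Euclidean lengths of each G1 segment: total = 113.00 mm.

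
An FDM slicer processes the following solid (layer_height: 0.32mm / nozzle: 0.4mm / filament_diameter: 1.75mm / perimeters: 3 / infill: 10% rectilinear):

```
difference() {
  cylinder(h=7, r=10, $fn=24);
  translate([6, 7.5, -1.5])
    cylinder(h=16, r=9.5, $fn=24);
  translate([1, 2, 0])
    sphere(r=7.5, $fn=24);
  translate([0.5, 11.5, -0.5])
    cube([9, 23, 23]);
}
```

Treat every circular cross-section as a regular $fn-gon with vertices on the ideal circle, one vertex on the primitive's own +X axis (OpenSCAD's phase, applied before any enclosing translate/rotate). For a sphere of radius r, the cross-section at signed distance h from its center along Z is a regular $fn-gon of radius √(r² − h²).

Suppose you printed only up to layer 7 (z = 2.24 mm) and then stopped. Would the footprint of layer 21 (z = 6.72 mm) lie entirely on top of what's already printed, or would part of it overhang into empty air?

Compare the two slices. At z = 2.24: the cylinder: section is a regular 24-gon, circumradius r=10 (area = (24/2)·10.000²·sin(360°/24) = 310.58 mm²); the r=9.5 cylinder at (6, 7.5) gives a regular 24-gon of circumradius 9.5 (constant along its height) (area = (24/2)·9.500²·sin(360°/24) = 280.30 mm²); the sphere at (1, 2): section is a regular 24-gon, circumradius = √(r²−h²) = √(7.5²−2.24²) = 7.158 (area = (24/2)·7.158²·sin(360°/24) = 159.12 mm²); the 9×23 cube at (0.5, 11.5) contributes its full rectangle (area 207.00 mm²); After the difference (first − rest): starting from the r=10 cylinder (310.58 mm²), the r=9.5 cylinder at (6, 7.5) partially overlaps it — only the 116.86 mm² overlap (of its 280.30 mm²) is removed, clipping the outline; the r=7.5 sphere at (1, 2) partially overlaps it — only the 64.94 mm² overlap (of its 159.12 mm²) is removed, clipping the outline; the 9×23 cube at (0.5, 11.5) misses the remaining region (no effect) — area = 128.78 mm². At z = 6.72: the cylinder: section is a regular 24-gon, circumradius r=10 (area = (24/2)·10.000²·sin(360°/24) = 310.58 mm²); the r=9.5 cylinder at (6, 7.5) gives a regular 24-gon of circumradius 9.5 (constant along its height) (area = (24/2)·9.500²·sin(360°/24) = 280.30 mm²); the r=7.5 sphere at (1, 2) contributes a regular 24-gon of circumradius √(7.5²−6.72²) = 3.330 (area = (24/2)·3.330²·sin(360°/24) = 34.45 mm²); the cube at (0.5, 11.5) is present — its section is the full 9×23 rectangle (area 207.00 mm²); Taking the first minus the rest: starting from the r=10 cylinder (310.58 mm²), the r=9.5 cylinder at (6, 7.5) partially overlaps it — only the 116.86 mm² overlap (of its 280.30 mm²) is removed, clipping the outline; the r=7.5 sphere at (1, 2) partially overlaps it — only the 5.53 mm² overlap (of its 34.45 mm²) is removed, clipping the outline; the 9×23 cube at (0.5, 11.5) misses the remaining region (no effect) — area = 188.19 mm². Checking containment: at z = 6.72 the cross-section extends beyond the z = 2.24 cross-section by about 59.41 mm².

part overhangs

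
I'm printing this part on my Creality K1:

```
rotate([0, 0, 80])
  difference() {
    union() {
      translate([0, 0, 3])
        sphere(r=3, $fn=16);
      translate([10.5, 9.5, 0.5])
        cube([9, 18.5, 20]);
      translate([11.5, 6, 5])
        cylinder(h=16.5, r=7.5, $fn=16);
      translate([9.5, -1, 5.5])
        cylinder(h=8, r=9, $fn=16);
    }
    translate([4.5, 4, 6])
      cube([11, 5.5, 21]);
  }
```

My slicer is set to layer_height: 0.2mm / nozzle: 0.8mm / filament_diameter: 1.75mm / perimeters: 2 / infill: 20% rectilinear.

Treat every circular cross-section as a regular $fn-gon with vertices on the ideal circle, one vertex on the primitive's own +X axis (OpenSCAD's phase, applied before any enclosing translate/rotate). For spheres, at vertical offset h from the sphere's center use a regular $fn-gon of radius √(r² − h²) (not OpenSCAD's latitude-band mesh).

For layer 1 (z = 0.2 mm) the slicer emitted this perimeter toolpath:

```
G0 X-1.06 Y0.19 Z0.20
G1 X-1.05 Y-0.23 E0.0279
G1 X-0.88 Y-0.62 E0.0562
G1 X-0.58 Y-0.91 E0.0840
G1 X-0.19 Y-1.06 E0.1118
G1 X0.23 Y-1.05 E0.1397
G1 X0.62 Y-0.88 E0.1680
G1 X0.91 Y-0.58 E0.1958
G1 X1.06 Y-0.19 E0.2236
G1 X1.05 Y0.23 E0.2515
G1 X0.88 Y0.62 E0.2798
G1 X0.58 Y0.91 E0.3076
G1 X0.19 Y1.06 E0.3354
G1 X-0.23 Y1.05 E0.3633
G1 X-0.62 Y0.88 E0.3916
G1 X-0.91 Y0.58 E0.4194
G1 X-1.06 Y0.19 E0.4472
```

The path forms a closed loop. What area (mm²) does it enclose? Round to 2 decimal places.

Apply the shoelace formula to the sequence of (X, Y) vertices; enclosed area = 3.55 mm².

3.55 mm²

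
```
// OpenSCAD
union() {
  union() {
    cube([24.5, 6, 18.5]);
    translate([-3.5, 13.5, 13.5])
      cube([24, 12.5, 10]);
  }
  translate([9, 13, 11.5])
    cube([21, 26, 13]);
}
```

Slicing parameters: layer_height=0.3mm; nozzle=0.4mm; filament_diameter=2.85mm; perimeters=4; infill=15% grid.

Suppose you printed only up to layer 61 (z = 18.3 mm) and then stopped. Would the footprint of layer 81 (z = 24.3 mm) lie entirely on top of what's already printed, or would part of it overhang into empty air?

Compare the two slices. At z = 18.3: the 24.5×6 cube contributes its full rectangle (area 147.00 mm²); the cube at (-3.5, 13.5) is present — its section is the full 24×12.5 rectangle (area 300.00 mm²); Combining (union): the 2 present regions are separate (no shared area or edge), so areas and boundary lengths simply add and each stays a separate island — area = 447.00 mm²; the 21×26 cube at (9, 13) contributes its full rectangle (area 546.00 mm²); Taking the union: the regions partially overlap — summed areas 993.00 mm² minus the doubly-counted overlap 143.75 mm² gives 849.25 mm² — area = 849.25 mm². At z = 24.3: the cube is not intersected at this z (z outside [0, 18.5]); the cube at (-3.5, 13.5) is absent (z outside [13.5, 23.5]); Combining (union): nothing is present at this height; the 21×26 cube at (9, 13) contributes its full rectangle (area 546.00 mm²); Merging all regions: only the 21×26 cube at (9, 13) is present, so the union is just that shape — area = 546.00 mm². Checking containment: the cross-section at z = 24.3 is a subset of the cross-section at z = 18.3.

entirely on top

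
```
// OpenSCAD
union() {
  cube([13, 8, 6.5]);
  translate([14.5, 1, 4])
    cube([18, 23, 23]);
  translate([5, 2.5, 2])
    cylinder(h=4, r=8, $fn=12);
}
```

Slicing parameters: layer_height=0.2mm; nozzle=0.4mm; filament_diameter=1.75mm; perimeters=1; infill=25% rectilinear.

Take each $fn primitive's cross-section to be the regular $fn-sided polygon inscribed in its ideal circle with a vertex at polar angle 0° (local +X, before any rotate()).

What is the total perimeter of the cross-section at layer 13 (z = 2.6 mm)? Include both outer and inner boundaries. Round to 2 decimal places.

52.08 mm

At z = 2.6 mm: the 13×8 cube contributes its full rectangle (perimeter 42.00 mm); the cube at (14.5, 1) is absent (z outside [4, 27]); the r=8 cylinder at (5, 2.5) gives a regular 12-gon of circumradius 8 (constant along its height) (perimeter = 2·12·8.000·sin(180°/12) = 49.69 mm); Merging all regions: the regions partially overlap (shared area 98.29 mm²), so the edge portions inside another operand are dropped and the merged outline is re-measured after clipping — boundary = 52.08 mm. Overall, the cross-section is a single solid region. Total boundary length (outer) = 52.08 mm.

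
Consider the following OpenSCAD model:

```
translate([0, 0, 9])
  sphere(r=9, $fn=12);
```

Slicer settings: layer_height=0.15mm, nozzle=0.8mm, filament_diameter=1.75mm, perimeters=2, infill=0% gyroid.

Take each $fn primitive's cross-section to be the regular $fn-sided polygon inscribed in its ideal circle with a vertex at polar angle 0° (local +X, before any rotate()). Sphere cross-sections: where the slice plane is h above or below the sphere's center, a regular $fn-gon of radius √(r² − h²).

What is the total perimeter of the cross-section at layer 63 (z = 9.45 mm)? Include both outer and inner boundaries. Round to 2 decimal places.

55.83 mm

At z = 9.45 mm: the sphere: section is a regular 12-gon, circumradius = √(r²−h²) = √(9²−0.45²) = 8.989 (perimeter = 2·12·8.989·sin(180°/12) = 55.83 mm). Overall, the cross-section is a single solid region. Total boundary length (outer) = 55.83 mm.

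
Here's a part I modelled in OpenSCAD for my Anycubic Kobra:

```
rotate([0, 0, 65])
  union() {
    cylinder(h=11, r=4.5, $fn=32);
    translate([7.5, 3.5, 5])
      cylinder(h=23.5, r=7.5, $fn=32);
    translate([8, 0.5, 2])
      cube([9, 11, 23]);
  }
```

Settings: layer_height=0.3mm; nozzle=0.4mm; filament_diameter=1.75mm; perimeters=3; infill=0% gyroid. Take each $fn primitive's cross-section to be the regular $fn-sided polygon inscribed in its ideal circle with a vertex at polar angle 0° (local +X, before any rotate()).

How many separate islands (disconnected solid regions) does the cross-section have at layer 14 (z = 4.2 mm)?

2

At z = 4.2 mm: the r=4.5 cylinder gives a regular 32-gon of circumradius 4.5 (constant along its height); the cylinder at (7.5, 3.5) does not reach this height (z outside [5, 28.5]); the cube at (8, 0.5) is present — its section is the full 9×11 rectangle; Combining (union): the 2 present regions are separate (no shared area or edge), so areas and boundary lengths simply add and each stays a separate island — 2 connected regions; (whole slice rotated 65° about Z — lengths, areas and connectivity unchanged). Overall, the cross-section has 2 separate islands. Island count = 2.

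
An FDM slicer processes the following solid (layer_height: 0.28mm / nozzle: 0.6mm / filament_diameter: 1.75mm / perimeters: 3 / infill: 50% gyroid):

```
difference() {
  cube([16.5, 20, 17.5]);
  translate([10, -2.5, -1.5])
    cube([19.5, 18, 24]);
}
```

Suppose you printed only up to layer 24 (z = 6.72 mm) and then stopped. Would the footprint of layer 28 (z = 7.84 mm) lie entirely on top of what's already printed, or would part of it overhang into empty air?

entirely on top

Compare the two slices. At z = 6.72: the 16.5×20 cube contributes its full rectangle (area 330.00 mm²); the cube at (10, -2.5) (footprint 19.5×18) is included at this height (area 351.00 mm²); Subtracting the remaining from the first: starting from the 16.5×20 cube (330.00 mm²), the 19.5×18 cube at (10, -2.5) partially overlaps it — only the 100.75 mm² overlap (of its 351.00 mm²) is removed, clipping the outline — area = 229.25 mm². At z = 7.84: the 16.5×20 cube contributes its full rectangle (area 330.00 mm²); the cube at (10, -2.5) (footprint 19.5×18) is included at this height (area 351.00 mm²); After the difference (first − rest): starting from the 16.5×20 cube (330.00 mm²), the 19.5×18 cube at (10, -2.5) partially overlaps it — only the 100.75 mm² overlap (of its 351.00 mm²) is removed, clipping the outline — area = 229.25 mm². Checking containment: the cross-section at z = 7.84 is a subset of the cross-section at z = 6.72.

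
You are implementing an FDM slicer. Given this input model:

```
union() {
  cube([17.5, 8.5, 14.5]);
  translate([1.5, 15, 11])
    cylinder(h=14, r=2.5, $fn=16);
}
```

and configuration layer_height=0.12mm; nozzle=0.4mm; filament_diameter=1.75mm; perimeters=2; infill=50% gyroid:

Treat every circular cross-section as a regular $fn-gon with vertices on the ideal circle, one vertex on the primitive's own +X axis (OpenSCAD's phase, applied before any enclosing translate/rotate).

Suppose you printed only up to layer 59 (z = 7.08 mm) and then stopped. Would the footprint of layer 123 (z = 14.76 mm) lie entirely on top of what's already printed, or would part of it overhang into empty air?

Compare the two slices. At z = 7.08: the cube is present — its section is the full 17.5×8.5 rectangle (area 148.75 mm²); the cylinder at (1.5, 15) is not intersected at this z (z outside [11, 25]); Taking the union: only the 17.5×8.5 cube is present, so the union is just that shape — area = 148.75 mm². At z = 14.76: the cube does not reach this height (z outside [0, 14.5]); the r=2.5 cylinder at (1.5, 15) contributes a regular 16-gon of circumradius 2.5 (area = (16/2)·2.500²·sin(360°/16) = 19.13 mm²); Combining (union): only the r=2.5 cylinder at (1.5, 15) is present, so the union is just that shape — area = 19.13 mm². Checking containment: at z = 14.76 the cross-section extends beyond the z = 7.08 cross-section by about 19.13 mm².

part overhangs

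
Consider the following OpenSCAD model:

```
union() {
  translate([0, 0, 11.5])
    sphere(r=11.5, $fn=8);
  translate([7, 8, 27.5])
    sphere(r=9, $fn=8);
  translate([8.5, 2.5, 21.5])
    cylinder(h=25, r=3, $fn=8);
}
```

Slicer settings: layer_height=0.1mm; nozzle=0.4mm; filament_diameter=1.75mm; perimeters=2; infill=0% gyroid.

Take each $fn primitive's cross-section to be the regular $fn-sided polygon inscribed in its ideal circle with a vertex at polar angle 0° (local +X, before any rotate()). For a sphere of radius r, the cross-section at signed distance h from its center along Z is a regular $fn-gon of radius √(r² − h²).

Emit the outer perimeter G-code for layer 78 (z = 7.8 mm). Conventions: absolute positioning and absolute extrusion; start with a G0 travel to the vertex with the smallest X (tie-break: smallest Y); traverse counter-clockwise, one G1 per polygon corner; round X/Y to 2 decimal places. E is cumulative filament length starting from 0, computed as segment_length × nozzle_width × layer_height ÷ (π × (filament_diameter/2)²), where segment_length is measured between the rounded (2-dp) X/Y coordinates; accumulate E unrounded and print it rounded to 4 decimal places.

G0 X-10.89 Y0.00 Z7.80
G1 X-7.70 Y-7.70 E0.1386
G1 X0.00 Y-10.89 E0.2772
G1 X7.70 Y-7.70 E0.4158
G1 X10.89 Y0.00 E0.5544
G1 X7.70 Y7.70 E0.6930
G1 X0.00 Y10.89 E0.8316
G1 X-7.70 Y7.70 E0.9702
G1 X-10.89 Y0.00 E1.1088

At z = 7.8 mm: the r=11.5 sphere slices to a regular 8-gon of circumradius 10.889 (√(r²−h²) with h=3.7 from center); the sphere at (7, 8) is not intersected at this z (|z−center|=19.700 > r=9); the cylinder at (8.5, 2.5) is not intersected at this z (z outside [21.5, 46.5]); Combining (union): only the r=11.5 sphere is present, so the union is just that shape — 1 connected region. The outline is a single polygon with 8 vertices. Extrusion per mm of travel: 0.4 × 0.1 / (π × 0.875²) = 0.016630. Accumulating E over each segment gives final E = 1.1088.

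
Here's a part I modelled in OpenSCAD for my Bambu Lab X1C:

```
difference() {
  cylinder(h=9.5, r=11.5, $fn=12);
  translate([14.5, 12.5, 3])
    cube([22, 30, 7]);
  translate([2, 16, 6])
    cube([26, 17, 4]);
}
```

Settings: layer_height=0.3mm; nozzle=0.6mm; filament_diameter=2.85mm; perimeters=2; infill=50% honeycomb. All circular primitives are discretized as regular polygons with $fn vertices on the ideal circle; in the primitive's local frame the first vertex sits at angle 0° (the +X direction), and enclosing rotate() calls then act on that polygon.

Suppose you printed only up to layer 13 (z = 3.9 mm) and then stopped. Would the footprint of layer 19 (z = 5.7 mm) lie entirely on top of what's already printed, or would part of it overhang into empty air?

Compare the two slices. At z = 3.9: the r=11.5 cylinder contributes a regular 12-gon of circumradius 11.5 (area = (12/2)·11.500²·sin(360°/12) = 396.75 mm²); the cube at (14.5, 12.5) (footprint 22×30) is included at this height (area 660.00 mm²); the cube at (2, 16) is not intersected at this z (z outside [6, 10]); After the difference (first − rest): starting from the r=11.5 cylinder (396.75 mm²), the 22×30 cube at (14.5, 12.5) misses the remaining region (no effect) — area = 396.75 mm². At z = 5.7: the cylinder: section is a regular 12-gon, circumradius r=11.5 (area = (12/2)·11.500²·sin(360°/12) = 396.75 mm²); the cube at (14.5, 12.5) (footprint 22×30) is included at this height (area 660.00 mm²); the cube at (2, 16) is absent (z outside [6, 10]); After the difference (first − rest): starting from the r=11.5 cylinder (396.75 mm²), the 22×30 cube at (14.5, 12.5) misses the remaining region (no effect) — area = 396.75 mm². Checking containment: the cross-section at z = 5.7 is a subset of the cross-section at z = 3.9.

entirely on top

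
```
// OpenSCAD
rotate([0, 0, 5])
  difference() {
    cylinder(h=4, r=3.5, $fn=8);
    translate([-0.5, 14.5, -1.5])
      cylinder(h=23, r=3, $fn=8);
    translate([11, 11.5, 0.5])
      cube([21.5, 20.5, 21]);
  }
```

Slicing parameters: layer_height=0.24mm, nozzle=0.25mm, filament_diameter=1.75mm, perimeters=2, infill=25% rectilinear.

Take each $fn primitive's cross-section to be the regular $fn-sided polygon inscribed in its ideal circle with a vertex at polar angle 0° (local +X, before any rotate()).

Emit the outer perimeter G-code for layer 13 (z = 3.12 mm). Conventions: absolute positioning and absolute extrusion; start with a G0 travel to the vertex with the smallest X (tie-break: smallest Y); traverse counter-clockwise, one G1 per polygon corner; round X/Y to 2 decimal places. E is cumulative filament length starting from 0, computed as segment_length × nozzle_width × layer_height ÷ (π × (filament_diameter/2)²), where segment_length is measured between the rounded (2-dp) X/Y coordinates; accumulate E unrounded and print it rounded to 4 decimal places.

G0 X-3.49 Y-0.31 Z3.12
G1 X-2.25 Y-2.68 E0.0667
G1 X0.31 Y-3.49 E0.1337
G1 X2.68 Y-2.25 E0.2004
G1 X3.49 Y0.31 E0.2674
G1 X2.25 Y2.68 E0.3341
G1 X-0.31 Y3.49 E0.4011
G1 X-2.68 Y2.25 E0.4678
G1 X-3.49 Y-0.31 E0.5348

At z = 3.12 mm: the cylinder: section is a regular 8-gon, circumradius r=3.5; the cylinder at (-0.5, 14.5): section is a regular 8-gon, circumradius r=3; the cube at (11, 11.5) is present — its section is the full 21.5×20.5 rectangle; After the difference (first − rest): starting from the r=3.5 cylinder, the r=3 cylinder at (-0.5, 14.5) misses the remaining region (no effect); the 21.5×20.5 cube at (11, 11.5) misses the remaining region (no effect) — 1 connected region; (whole slice rotated 5° about Z — lengths, areas and connectivity unchanged). The outline is a single polygon with 8 vertices. Extrusion per mm of travel: 0.25 × 0.24 / (π × 0.875²) = 0.024945. Accumulating E over each segment gives final E = 0.5348.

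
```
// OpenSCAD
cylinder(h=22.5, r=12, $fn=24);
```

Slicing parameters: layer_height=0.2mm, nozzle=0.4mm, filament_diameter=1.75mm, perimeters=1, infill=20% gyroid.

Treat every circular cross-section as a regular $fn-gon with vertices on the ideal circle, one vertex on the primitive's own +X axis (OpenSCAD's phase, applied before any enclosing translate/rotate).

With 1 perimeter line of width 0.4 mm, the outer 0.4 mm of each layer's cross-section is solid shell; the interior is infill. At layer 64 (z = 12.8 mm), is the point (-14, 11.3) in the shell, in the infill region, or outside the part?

outside

At z = 12.8 mm: the r=12 cylinder gives a regular 24-gon of circumradius 12 (constant along its height). Overall, the cross-section is a single solid region. The nearest boundary edge runs (-8.49, 8.49)→(-10.39, 6.00); distance from the point to it = 6.09 mm. The point is not inside any of the regions above, so it lies outside the cross-section (6.09 mm from the nearest boundary).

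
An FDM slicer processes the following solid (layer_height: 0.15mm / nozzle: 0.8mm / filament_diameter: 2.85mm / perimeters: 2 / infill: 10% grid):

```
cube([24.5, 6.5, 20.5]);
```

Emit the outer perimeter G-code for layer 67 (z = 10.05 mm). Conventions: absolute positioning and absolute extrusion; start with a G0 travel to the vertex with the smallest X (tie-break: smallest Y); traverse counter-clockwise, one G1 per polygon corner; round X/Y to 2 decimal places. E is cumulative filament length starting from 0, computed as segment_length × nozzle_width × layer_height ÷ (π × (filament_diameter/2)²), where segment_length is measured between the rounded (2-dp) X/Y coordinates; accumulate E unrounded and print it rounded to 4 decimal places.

At z = 10.05 mm: the cube (footprint 24.5×6.5) is included at this height. The outline is a single polygon with 4 vertices. Extrusion per mm of travel: 0.8 × 0.15 / (π × 1.425²) = 0.018811. Accumulating E over each segment gives final E = 1.1663.

G0 X0.00 Y0.00 Z10.05
G1 X24.50 Y0.00 E0.4609
G1 X24.50 Y6.50 E0.5831
G1 X0.00 Y6.50 E1.0440
G1 X0.00 Y0.00 E1.1663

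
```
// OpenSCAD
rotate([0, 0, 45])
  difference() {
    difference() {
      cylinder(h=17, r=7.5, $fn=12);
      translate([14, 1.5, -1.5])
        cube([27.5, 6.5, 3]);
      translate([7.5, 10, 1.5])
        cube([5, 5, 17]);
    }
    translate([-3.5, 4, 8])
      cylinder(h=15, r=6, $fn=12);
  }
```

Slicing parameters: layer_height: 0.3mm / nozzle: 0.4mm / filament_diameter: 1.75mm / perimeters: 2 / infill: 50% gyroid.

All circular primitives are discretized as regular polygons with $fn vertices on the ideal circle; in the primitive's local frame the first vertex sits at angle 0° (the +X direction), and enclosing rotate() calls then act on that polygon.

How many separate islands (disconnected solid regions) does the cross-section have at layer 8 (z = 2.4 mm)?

At z = 2.4 mm: the cylinder: section is a regular 12-gon, circumradius r=7.5; the cube at (14, 1.5) does not reach this height (z outside [-1.5, 1.5]); the cube at (7.5, 10) is present — its section is the full 5×5 rectangle; Taking the first minus the rest: starting from the r=7.5 cylinder, the 5×5 cube at (7.5, 10) misses the remaining region (no effect) — 1 connected region; the cylinder at (-3.5, 4) does not reach this height (z outside [8, 23]); After the difference (first − rest): none of the subtracted shapes is present at this height, so that combined region is unchanged — 1 connected region; (rotated 45° about Z; rotation is an isometry so areas/perimeters/island counts are preserved). Overall, the cross-section is a single solid region. Island count = 1.

1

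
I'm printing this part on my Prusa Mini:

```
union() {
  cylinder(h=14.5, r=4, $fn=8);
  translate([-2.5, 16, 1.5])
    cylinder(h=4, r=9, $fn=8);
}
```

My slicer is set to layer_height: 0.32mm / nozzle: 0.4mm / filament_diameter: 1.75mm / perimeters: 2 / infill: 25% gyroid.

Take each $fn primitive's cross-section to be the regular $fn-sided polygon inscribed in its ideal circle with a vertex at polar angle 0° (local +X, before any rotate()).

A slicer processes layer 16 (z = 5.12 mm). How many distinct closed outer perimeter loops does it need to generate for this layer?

2

At z = 5.12 mm: the r=4 cylinder contributes a regular 8-gon of circumradius 4; the cylinder at (-2.5, 16): section is a regular 8-gon, circumradius r=9; Combining (union): the 2 present regions are separate (no shared area or edge), so areas and boundary lengths simply add and each stays a separate island — 2 connected regions. The result has 2 disconnected regions.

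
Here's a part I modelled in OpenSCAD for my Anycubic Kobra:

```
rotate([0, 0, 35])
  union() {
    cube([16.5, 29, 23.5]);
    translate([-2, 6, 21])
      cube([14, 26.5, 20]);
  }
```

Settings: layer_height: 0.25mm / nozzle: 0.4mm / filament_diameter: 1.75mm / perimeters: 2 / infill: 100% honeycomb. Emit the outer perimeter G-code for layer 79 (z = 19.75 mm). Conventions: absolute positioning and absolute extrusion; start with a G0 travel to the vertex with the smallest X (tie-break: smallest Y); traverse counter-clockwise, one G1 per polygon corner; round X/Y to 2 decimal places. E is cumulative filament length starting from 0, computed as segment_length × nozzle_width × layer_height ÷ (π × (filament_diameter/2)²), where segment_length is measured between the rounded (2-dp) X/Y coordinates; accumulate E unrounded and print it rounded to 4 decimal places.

At z = 19.75 mm: the cube is present — its section is the full 16.5×29 rectangle; the cube at (-2, 6) does not reach this height (z outside [21, 41]); Combining (union): only the 16.5×29 cube is present, so the union is just that shape — 1 connected region; (rotated 35° about Z; rotation is an isometry so areas/perimeters/island counts are preserved). The outline is a single polygon with 4 vertices. Extrusion per mm of travel: 0.4 × 0.25 / (π × 0.875²) = 0.041575. Accumulating E over each segment gives final E = 3.7835.

G0 X-16.63 Y23.76 Z19.75
G1 X0.00 Y0.00 E1.2057
G1 X13.52 Y9.46 E1.8918
G1 X-3.12 Y33.22 E3.0978
G1 X-16.63 Y23.76 E3.7835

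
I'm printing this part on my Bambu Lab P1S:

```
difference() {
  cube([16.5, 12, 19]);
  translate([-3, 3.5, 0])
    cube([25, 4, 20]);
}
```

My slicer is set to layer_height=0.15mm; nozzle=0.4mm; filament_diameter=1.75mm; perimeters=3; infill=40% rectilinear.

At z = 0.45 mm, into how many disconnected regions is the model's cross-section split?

2

At z = 0.45 mm: the 16.5×12 cube contributes its full rectangle; the cube at (-3, 3.5) is present — its section is the full 25×4 rectangle; Taking the first minus the rest: starting from the 16.5×12 cube, the 25×4 cube at (-3, 3.5) partially overlaps it — only the 66.00 mm² overlap (of its 100.00 mm²) is removed, clipping the outline — 2 connected regions. The result has 2 disconnected regions.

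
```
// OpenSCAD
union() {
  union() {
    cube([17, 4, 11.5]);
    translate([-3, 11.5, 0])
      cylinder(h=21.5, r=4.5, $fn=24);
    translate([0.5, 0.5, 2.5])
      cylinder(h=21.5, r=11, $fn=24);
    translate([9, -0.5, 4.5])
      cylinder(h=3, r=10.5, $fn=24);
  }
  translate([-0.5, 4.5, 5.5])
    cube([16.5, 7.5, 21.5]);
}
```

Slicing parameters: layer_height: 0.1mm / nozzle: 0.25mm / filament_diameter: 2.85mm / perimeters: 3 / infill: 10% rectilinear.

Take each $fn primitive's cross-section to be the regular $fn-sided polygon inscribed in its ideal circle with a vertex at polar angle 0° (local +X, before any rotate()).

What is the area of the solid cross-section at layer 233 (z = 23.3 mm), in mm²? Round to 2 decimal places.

At z = 23.3 mm: the cube is not intersected at this z (z outside [0, 11.5]); the cylinder at (-3, 11.5) is not intersected at this z (z outside [0, 21.5]); the cylinder at (0.5, 0.5): section is a regular 24-gon, circumradius r=11 (area = (24/2)·11.000²·sin(360°/24) = 375.81 mm²); the cylinder at (9, -0.5) is not intersected at this z (z outside [4.5, 7.5]); Merging all regions: only the r=11 cylinder at (0.5, 0.5) is present, so the union is just that shape — area = 375.81 mm²; the 16.5×7.5 cube at (-0.5, 4.5) contributes its full rectangle (area 123.75 mm²); Combining (union): the regions partially overlap — summed areas 499.56 mm² minus the doubly-counted overlap 58.13 mm² gives 441.43 mm² — area = 441.43 mm². Overall, the cross-section is a single solid region. Net area = 441.43 mm².

441.43 mm²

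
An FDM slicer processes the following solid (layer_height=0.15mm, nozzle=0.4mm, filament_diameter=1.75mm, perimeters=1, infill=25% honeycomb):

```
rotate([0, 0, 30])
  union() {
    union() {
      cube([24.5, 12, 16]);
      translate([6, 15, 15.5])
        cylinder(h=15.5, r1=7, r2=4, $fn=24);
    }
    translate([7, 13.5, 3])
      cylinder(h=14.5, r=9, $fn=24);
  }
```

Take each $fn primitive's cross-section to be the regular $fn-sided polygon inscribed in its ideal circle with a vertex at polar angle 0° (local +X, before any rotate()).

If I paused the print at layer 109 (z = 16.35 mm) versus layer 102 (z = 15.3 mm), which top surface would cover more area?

layer 102 (z = 15.3 mm)

Layer 109 (z = 16.35): the cube does not reach this height (z outside [0, 16]); the cone at (6, 15): at t=0.055 of its height the radius interpolates to r₁+(r₂−r₁)t = 6.835, giving a regular 24-gon of that circumradius (area = (24/2)·6.835²·sin(360°/24) = 145.12 mm²); Taking the union: only the cone at (6, 15) is present, so the union is just that shape — area = 145.12 mm²; the cylinder at (7, 13.5): section is a regular 24-gon, circumradius r=9 (area = (24/2)·9.000²·sin(360°/24) = 251.57 mm²); Combining (union): that combined region lies entirely inside the r=9 cylinder at (7, 13.5), so the union is just the r=9 cylinder at (7, 13.5) — area = 251.57 mm²; (whole slice rotated 30° about Z — lengths, areas and connectivity unchanged). So its area = 251.57 mm². Layer 102 (z = 15.3): the 24.5×12 cube contributes its full rectangle (area 294.00 mm²); the cone at (6, 15) is not intersected at this z (z outside [15.5, 31]); Merging all regions: only the 24.5×12 cube is present, so the union is just that shape — area = 294.00 mm²; the r=9 cylinder at (7, 13.5) contributes a regular 24-gon of circumradius 9 (area = (24/2)·9.000²·sin(360°/24) = 251.57 mm²); Combining (union): the regions partially overlap — summed areas 545.57 mm² minus the doubly-counted overlap 94.52 mm² gives 451.05 mm² — area = 451.05 mm²; (rotated 30° about Z; rotation is an isometry so areas/perimeters/island counts are preserved). So its area = 451.05 mm². Layer 102 is larger (451.05 vs 251.57 mm²).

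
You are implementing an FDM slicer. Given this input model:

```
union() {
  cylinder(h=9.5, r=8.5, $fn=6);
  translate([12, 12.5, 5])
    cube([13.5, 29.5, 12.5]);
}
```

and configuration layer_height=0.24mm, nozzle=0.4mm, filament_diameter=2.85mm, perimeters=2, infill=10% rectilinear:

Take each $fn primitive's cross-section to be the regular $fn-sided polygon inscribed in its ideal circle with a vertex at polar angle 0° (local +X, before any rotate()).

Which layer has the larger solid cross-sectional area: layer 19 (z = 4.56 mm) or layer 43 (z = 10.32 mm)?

layer 43 (z = 10.32 mm)

Layer 19 (z = 4.56): the cylinder: section is a regular 6-gon, circumradius r=8.5 (area = (6/2)·8.500²·sin(360°/6) = 187.71 mm²); the cube at (12, 12.5) is absent (z outside [5, 17.5]); Taking the union: only the r=8.5 cylinder is present, so the union is just that shape — area = 187.71 mm². So its area = 187.71 mm². Layer 43 (z = 10.32): the cylinder does not reach this height (z outside [0, 9.5]); the cube at (12, 12.5) (footprint 13.5×29.5) is included at this height (area 398.25 mm²); Taking the union: only the 13.5×29.5 cube at (12, 12.5) is present, so the union is just that shape — area = 398.25 mm². So its area = 398.25 mm². Layer 43 is larger (398.25 vs 187.71 mm²).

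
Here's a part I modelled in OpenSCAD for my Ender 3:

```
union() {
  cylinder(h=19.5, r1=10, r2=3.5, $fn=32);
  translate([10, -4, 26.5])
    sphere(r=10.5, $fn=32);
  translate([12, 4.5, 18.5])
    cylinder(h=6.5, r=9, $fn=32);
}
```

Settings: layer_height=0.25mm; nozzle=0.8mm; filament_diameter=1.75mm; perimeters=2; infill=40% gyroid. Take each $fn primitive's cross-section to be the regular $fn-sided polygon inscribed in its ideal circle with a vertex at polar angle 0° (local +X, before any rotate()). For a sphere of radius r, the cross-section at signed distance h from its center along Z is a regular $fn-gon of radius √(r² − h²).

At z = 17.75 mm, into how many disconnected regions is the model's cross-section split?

2

At z = 17.75 mm: the cone (r1=10→r2=3.5) has section circumradius 4.083 here — a regular 32-gon; the r=10.5 sphere at (10, -4) slices to a regular 32-gon of circumradius 5.804 (√(r²−h²) with h=8.75 from center); the cylinder at (12, 4.5) is absent (z outside [18.5, 25]); Taking the union: the 2 present regions are separate (no shared area or edge), so areas and boundary lengths simply add and each stays a separate island — 2 connected regions. The result has 2 disconnected regions.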